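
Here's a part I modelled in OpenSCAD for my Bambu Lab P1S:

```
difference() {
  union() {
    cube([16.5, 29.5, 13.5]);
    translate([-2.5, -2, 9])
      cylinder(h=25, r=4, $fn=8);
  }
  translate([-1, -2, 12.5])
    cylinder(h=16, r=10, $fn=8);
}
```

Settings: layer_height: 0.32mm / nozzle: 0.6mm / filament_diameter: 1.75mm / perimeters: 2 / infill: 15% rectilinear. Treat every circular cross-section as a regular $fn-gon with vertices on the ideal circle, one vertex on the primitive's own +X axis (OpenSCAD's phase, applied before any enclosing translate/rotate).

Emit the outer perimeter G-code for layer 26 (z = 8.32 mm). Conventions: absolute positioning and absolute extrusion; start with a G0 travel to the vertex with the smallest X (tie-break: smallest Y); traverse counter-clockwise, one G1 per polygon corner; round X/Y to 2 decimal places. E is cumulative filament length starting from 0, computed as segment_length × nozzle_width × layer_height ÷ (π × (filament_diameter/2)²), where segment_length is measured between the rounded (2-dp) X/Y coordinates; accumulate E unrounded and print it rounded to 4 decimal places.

At z = 8.32 mm: the cube (footprint 16.5×29.5) is included at this height; the cylinder at (-2.5, -2) does not reach this height (z outside [9, 34]); Merging all regions: only the 16.5×29.5 cube is present, so the union is just that shape — 1 connected region; the cylinder at (-1, -2) is not intersected at this z (z outside [12.5, 28.5]); Subtracting the remaining from the first: none of the subtracted shapes is present at this height, so the result so far is unchanged — 1 connected region. The outline is a single polygon with 4 vertices. Extrusion per mm of travel: 0.6 × 0.32 / (π × 0.875²) = 0.079824. Accumulating E over each segment gives final E = 7.3438.

G0 X0.00 Y0.00 Z8.32
G1 X16.50 Y0.00 E1.3171
G1 X16.50 Y29.50 E3.6719
G1 X0.00 Y29.50 E4.9890
G1 X0.00 Y0.00 E7.3438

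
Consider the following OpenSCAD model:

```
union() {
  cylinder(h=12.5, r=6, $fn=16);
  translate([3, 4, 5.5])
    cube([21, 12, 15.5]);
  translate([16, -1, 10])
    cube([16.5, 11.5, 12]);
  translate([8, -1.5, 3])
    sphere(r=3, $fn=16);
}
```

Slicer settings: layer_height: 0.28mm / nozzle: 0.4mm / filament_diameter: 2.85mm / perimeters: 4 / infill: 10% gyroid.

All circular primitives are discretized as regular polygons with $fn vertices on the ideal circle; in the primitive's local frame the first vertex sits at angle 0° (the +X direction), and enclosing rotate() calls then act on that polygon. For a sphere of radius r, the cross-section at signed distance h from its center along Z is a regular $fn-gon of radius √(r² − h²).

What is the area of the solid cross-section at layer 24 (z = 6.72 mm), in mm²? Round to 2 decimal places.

At z = 6.72 mm: the r=6 cylinder contributes a regular 16-gon of circumradius 6 (area = (16/2)·6.000²·sin(360°/16) = 110.21 mm²); the 21×12 cube at (3, 4) contributes its full rectangle (area 252.00 mm²); the cube at (16, -1) does not reach this height (z outside [10, 22]); the sphere at (8, -1.5) is absent (|z−center|=3.720 > r=3); Taking the union: the regions partially overlap — summed areas 362.21 mm² minus the doubly-counted overlap 0.84 mm² gives 361.38 mm² — area = 361.38 mm². Overall, the cross-section is a single solid region. Net area = 361.38 mm².

361.38 mm²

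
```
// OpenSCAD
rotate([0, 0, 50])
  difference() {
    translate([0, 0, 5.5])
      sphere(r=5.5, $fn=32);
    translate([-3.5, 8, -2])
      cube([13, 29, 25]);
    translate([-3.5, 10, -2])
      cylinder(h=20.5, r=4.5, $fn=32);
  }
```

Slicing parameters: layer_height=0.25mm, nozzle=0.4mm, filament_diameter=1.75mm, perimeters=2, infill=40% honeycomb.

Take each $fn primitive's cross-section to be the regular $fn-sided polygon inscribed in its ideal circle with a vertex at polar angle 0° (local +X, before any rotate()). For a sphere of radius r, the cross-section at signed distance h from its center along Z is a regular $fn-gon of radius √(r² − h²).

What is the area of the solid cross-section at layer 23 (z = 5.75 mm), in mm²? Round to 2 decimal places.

At z = 5.75 mm: the r=5.5 sphere contributes a regular 32-gon of circumradius √(5.5²−0.25²) = 5.494 (area = (32/2)·5.494²·sin(360°/32) = 94.23 mm²); the 13×29 cube at (-3.5, 8) contributes its full rectangle (area 377.00 mm²); the r=4.5 cylinder at (-3.5, 10) contributes a regular 32-gon of circumradius 4.5 (area = (32/2)·4.500²·sin(360°/32) = 63.21 mm²); Subtracting the remaining from the first: starting from the r=5.5 sphere (94.23 mm²), the 13×29 cube at (-3.5, 8) misses the remaining region (no effect); the r=4.5 cylinder at (-3.5, 10) misses the remaining region (no effect) — area = 94.23 mm²; (rotated 50° about Z; rotation is an isometry so areas/perimeters/island counts are preserved). Overall, the cross-section is a single solid region. Net area = 94.23 mm².

94.23 mm²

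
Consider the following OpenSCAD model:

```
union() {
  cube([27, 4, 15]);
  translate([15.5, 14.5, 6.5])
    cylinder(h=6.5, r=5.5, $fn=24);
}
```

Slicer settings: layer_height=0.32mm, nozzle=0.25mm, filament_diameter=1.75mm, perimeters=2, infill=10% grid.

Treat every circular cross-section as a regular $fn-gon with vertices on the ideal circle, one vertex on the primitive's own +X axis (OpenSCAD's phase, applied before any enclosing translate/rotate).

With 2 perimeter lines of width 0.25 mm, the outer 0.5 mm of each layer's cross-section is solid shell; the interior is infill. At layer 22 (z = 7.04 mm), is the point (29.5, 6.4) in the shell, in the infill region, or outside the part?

At z = 7.04 mm: the cube is present — its section is the full 27×4 rectangle; the r=5.5 cylinder at (15.5, 14.5) contributes a regular 24-gon of circumradius 5.5; Taking the union: the 2 present regions are separate (no shared area or edge), so areas and boundary lengths simply add and each stays a separate island — 2 connected regions. Overall, the cross-section has 2 separate islands. The nearest boundary edge runs (27.00, 4.00)→(27.00, 0.00); distance from the point to it = 3.47 mm. The point is not inside any of the regions above, so it lies outside the cross-section (3.47 mm from the nearest boundary).

outside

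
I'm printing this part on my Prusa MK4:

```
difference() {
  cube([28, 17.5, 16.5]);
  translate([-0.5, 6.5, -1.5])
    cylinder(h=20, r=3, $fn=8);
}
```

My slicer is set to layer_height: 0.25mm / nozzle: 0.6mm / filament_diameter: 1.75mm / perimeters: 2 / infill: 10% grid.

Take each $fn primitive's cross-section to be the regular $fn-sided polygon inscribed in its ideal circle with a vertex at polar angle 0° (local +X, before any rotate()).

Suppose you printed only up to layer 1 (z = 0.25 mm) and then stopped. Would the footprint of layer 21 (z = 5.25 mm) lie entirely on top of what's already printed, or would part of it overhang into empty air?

entirely on top

Compare the two slices. At z = 0.25: the cube (footprint 28×17.5) is included at this height (area 490.00 mm²); the cylinder at (-0.5, 6.5): section is a regular 8-gon, circumradius r=3 (area = (8/2)·3.000²·sin(360°/8) = 25.46 mm²); Taking the first minus the rest: starting from the 28×17.5 cube (490.00 mm²), the r=3 cylinder at (-0.5, 6.5) partially overlaps it — only the 9.83 mm² overlap (of its 25.46 mm²) is removed, clipping the outline — area = 480.17 mm². At z = 5.25: the cube (footprint 28×17.5) is included at this height (area 490.00 mm²); the r=3 cylinder at (-0.5, 6.5) gives a regular 8-gon of circumradius 3 (constant along its height) (area = (8/2)·3.000²·sin(360°/8) = 25.46 mm²); Taking the first minus the rest: starting from the 28×17.5 cube (490.00 mm²), the r=3 cylinder at (-0.5, 6.5) partially overlaps it — only the 9.83 mm² overlap (of its 25.46 mm²) is removed, clipping the outline — area = 480.17 mm². Checking containment: the cross-section at z = 5.25 is a subset of the cross-section at z = 0.25.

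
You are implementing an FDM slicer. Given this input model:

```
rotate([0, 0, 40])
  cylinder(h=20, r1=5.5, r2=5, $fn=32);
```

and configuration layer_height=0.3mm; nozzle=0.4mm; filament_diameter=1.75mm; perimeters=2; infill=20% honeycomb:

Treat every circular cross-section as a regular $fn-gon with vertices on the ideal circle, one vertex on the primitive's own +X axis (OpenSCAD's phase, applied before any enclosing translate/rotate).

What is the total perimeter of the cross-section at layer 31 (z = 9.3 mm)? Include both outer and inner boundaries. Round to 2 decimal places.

33.04 mm

At z = 9.3 mm: the cone (r1=5.5→r2=5) has section circumradius 5.268 here — a regular 32-gon (perimeter = 2·32·5.268·sin(180°/32) = 33.04 mm); (whole slice rotated 40° about Z — lengths, areas and connectivity unchanged). Overall, the cross-section is a single solid region. Total boundary length (outer) = 33.04 mm.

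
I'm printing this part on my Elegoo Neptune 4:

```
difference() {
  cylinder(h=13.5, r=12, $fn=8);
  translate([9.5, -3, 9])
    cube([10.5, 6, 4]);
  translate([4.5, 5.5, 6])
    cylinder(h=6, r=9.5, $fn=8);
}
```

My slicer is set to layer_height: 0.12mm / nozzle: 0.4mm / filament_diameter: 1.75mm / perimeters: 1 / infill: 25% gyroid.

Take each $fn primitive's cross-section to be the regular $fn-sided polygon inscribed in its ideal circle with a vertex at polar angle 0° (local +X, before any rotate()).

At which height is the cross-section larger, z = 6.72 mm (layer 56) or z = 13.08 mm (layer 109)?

layer 109 (z = 13.08 mm)

Layer 56 (z = 6.72): the r=12 cylinder gives a regular 8-gon of circumradius 12 (constant along its height) (area = (8/2)·12.000²·sin(360°/8) = 407.29 mm²); the cube at (9.5, -3) does not reach this height (z outside [9, 13]); the cylinder at (4.5, 5.5): section is a regular 8-gon, circumradius r=9.5 (area = (8/2)·9.500²·sin(360°/8) = 255.27 mm²); After the difference (first − rest): starting from the r=12 cylinder (407.29 mm²), the r=9.5 cylinder at (4.5, 5.5) partially overlaps it — only the 181.09 mm² overlap (of its 255.27 mm²) is removed, clipping the outline — area = 226.20 mm². So its area = 226.20 mm². Layer 109 (z = 13.08): the r=12 cylinder gives a regular 8-gon of circumradius 12 (constant along its height) (area = (8/2)·12.000²·sin(360°/8) = 407.29 mm²); the cube at (9.5, -3) does not reach this height (z outside [9, 13]); the cylinder at (4.5, 5.5) does not reach this height (z outside [6, 12]); After the difference (first − rest): none of the subtracted shapes is present at this height, so the r=12 cylinder is unchanged — area = 407.29 mm². So its area = 407.29 mm². Layer 109 is larger (407.29 vs 226.20 mm²).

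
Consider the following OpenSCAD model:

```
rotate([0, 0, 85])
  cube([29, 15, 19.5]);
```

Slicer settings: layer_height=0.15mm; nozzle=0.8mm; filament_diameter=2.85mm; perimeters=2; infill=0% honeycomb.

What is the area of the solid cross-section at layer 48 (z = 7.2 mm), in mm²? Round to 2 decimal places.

At z = 7.2 mm: the cube (footprint 29×15) is included at this height (area 435.00 mm²); (whole slice rotated 85° about Z — lengths, areas and connectivity unchanged). Overall, the cross-section is a single solid region. Net area = 435.00 mm².

435.00 mm²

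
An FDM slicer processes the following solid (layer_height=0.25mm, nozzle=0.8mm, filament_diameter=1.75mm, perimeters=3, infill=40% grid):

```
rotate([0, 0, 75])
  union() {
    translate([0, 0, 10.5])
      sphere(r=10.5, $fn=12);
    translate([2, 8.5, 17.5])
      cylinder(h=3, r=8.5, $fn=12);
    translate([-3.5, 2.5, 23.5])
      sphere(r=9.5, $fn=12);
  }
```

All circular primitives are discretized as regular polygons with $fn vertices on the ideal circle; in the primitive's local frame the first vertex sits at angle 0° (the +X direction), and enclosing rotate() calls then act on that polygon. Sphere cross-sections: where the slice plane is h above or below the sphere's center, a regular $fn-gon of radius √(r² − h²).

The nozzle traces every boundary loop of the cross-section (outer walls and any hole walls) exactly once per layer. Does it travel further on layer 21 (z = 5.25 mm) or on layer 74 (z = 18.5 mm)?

Layer 21 (z = 5.25): the sphere: section is a regular 12-gon, circumradius = √(r²−h²) = √(10.5²−5.25²) = 9.093 (perimeter = 2·12·9.093·sin(180°/12) = 56.48 mm); the cylinder at (2, 8.5) does not reach this height (z outside [17.5, 20.5]); the sphere at (-3.5, 2.5) does not reach this height (|z−center|=18.250 > r=9.5); Combining (union): only the r=10.5 sphere is present, so the union is just that shape — boundary = 56.48 mm; (rotated 75° about Z; rotation is an isometry so areas/perimeters/island counts are preserved). So its perimeter = 56.48 mm. Layer 74 (z = 18.5): the r=10.5 sphere contributes a regular 12-gon of circumradius √(10.5²−8²) = 6.801 (perimeter = 2·12·6.801·sin(180°/12) = 42.24 mm); the r=8.5 cylinder at (2, 8.5) contributes a regular 12-gon of circumradius 8.5 (perimeter = 2·12·8.500·sin(180°/12) = 52.80 mm); the sphere at (-3.5, 2.5): section is a regular 12-gon, circumradius = √(r²−h²) = √(9.5²−5²) = 8.078 (perimeter = 2·12·8.078·sin(180°/12) = 50.18 mm); Merging all regions: the regions partially overlap (shared area 189.08 mm²), so the edge portions inside another operand are dropped and the merged outline is re-measured after clipping — boundary = 71.58 mm; (rotated 75° about Z; rotation is an isometry so areas/perimeters/island counts are preserved). So its perimeter = 71.58 mm. Layer 74 is larger (71.58 vs 56.48 mm).

layer 74 (z = 18.5 mm)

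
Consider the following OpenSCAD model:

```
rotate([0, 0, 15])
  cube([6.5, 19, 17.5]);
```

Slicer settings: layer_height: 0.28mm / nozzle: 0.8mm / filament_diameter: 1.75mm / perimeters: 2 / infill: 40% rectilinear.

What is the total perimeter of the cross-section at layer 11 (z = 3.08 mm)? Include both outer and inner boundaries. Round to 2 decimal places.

At z = 3.08 mm: the cube (footprint 6.5×19) is included at this height (perimeter 51.00 mm); (rotated 15° about Z; rotation is an isometry so areas/perimeters/island counts are preserved). Overall, the cross-section is a single solid region. Total boundary length (outer) = 51.00 mm.

51.00 mm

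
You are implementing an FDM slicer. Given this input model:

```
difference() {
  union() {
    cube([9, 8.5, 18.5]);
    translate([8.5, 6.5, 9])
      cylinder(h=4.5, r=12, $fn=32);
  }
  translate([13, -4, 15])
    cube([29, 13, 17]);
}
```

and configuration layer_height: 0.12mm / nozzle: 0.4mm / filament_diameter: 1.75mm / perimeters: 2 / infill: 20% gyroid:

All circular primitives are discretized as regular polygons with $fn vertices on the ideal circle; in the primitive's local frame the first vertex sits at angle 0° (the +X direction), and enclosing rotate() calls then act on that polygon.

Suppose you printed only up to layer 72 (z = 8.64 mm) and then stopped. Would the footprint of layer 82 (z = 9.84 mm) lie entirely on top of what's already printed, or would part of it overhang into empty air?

Compare the two slices. At z = 8.64: the cube is present — its section is the full 9×8.5 rectangle (area 76.50 mm²); the cylinder at (8.5, 6.5) is absent (z outside [9, 13.5]); Combining (union): only the 9×8.5 cube is present, so the union is just that shape — area = 76.50 mm²; the cube at (13, -4) is not intersected at this z (z outside [15, 32]); Taking the first minus the rest: none of the subtracted shapes is present at this height, so the result so far is unchanged — area = 76.50 mm². At z = 9.84: the cube is present — its section is the full 9×8.5 rectangle (area 76.50 mm²); the r=12 cylinder at (8.5, 6.5) gives a regular 32-gon of circumradius 12 (constant along its height) (area = (32/2)·12.000²·sin(360°/32) = 449.49 mm²); Merging all regions: the 9×8.5 cube lies entirely inside the r=12 cylinder at (8.5, 6.5), so the union is just the r=12 cylinder at (8.5, 6.5) — area = 449.49 mm²; the cube at (13, -4) is absent (z outside [15, 32]); After the difference (first − rest): none of the subtracted shapes is present at this height, so the result so far is unchanged — area = 449.49 mm². Checking containment: at z = 9.84 the cross-section extends beyond the z = 8.64 cross-section by about 372.99 mm².

part overhangs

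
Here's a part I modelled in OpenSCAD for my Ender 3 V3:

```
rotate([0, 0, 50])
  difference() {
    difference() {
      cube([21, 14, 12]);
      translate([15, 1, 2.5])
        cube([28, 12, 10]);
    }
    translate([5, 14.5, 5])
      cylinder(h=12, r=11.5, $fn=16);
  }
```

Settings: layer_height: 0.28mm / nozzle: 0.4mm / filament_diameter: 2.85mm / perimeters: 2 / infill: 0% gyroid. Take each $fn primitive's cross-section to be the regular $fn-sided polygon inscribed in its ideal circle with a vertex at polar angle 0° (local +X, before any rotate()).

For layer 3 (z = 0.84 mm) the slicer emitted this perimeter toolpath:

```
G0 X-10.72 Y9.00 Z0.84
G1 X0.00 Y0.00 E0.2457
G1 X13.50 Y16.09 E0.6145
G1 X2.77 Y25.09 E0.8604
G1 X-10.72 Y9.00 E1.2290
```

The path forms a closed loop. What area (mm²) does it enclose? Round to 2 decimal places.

294.02 mm²

Apply the shoelace formula to the sequence of (X, Y) vertices; enclosed area = 294.02 mm².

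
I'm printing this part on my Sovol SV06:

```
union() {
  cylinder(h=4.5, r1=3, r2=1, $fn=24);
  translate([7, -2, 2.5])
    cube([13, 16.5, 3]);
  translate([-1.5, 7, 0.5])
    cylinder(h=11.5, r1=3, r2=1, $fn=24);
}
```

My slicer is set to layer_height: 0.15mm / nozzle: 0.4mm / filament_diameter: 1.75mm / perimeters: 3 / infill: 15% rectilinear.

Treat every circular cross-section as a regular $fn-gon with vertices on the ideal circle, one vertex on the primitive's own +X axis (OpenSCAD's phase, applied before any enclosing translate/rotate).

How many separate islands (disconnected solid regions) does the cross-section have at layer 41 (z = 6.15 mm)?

1

At z = 6.15 mm: the cone is absent (z outside [0, 4.5]); the cube at (7, -2) is absent (z outside [2.5, 5.5]); the cone at (-1.5, 7) (r1=3→r2=1) has section circumradius 2.017 here — a regular 24-gon; Merging all regions: only the cone at (-1.5, 7) is present, so the union is just that shape — 1 connected region. Overall, the cross-section is a single solid region. Island count = 1.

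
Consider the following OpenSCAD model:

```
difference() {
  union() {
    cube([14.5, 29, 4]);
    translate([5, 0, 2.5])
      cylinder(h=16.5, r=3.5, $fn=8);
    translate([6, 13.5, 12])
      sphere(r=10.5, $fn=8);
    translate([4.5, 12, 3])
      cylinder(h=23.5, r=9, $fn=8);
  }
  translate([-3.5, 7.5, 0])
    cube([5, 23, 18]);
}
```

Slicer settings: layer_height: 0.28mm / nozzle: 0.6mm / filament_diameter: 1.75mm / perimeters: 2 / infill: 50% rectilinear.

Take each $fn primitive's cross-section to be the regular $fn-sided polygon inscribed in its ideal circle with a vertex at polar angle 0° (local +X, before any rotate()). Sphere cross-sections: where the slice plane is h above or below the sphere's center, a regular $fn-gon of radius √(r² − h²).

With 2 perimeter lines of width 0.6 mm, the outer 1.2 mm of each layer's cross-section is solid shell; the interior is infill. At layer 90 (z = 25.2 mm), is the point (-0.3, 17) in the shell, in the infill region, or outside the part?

At z = 25.2 mm: the cube is absent (z outside [0, 4]); the cylinder at (5, 0) is absent (z outside [2.5, 19]); the sphere at (6, 13.5) is absent (|z−center|=13.200 > r=10.5); the cylinder at (4.5, 12): section is a regular 8-gon, circumradius r=9; Merging all regions: only the r=9 cylinder at (4.5, 12) is present, so the union is just that shape — 1 connected region; the cube at (-3.5, 7.5) is not intersected at this z (z outside [0, 18]); Taking the first minus the rest: none of the subtracted shapes is present at this height, so that combined region is unchanged — 1 connected region. Overall, the cross-section is a single solid region. The nearest boundary edge runs (4.50, 21.00)→(-1.86, 18.36); distance from the point to it = 1.86 mm. The point is inside the cross-section and 1.86 mm from the nearest boundary — more than the 1.2 mm shell width (2 × 0.6), so it's in the infill interior.

infill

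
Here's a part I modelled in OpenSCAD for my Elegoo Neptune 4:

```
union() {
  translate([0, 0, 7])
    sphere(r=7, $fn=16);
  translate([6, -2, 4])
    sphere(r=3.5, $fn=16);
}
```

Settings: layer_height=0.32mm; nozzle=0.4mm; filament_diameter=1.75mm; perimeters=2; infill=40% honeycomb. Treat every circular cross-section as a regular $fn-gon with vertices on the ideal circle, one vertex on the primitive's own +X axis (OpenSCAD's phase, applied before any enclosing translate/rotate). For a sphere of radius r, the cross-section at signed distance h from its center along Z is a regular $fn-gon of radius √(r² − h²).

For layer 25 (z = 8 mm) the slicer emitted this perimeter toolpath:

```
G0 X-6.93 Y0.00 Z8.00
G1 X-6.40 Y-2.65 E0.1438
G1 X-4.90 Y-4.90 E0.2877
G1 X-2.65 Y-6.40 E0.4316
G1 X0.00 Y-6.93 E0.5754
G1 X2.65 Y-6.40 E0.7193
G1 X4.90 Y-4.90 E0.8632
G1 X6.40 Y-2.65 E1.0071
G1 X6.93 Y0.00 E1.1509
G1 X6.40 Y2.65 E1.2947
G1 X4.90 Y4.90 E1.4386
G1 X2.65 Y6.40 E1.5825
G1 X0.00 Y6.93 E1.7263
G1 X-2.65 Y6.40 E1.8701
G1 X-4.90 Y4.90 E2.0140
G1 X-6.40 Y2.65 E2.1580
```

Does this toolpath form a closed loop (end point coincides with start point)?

Start point (G0): (-6.93, 0.00). End point (last G1): the path does not return to the start — open.

no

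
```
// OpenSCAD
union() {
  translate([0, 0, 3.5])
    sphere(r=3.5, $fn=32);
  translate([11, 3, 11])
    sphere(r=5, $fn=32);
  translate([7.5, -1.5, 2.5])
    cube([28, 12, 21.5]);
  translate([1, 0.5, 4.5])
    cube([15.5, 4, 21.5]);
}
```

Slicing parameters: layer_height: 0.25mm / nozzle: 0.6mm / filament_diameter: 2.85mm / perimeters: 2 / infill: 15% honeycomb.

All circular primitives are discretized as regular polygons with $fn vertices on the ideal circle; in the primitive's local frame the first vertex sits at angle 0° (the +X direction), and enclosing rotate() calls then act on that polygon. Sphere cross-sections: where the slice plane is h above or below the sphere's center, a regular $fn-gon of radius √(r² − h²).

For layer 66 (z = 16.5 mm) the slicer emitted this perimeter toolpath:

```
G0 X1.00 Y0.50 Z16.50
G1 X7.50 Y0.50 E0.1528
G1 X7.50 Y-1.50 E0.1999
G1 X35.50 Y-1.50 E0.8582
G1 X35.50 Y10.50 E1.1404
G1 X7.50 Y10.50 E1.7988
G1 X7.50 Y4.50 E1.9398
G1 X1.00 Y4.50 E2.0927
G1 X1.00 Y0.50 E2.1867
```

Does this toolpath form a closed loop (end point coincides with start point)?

Start point (G0): (1.00, 0.50). End point (last G1): the path returns to the start — closed.

yes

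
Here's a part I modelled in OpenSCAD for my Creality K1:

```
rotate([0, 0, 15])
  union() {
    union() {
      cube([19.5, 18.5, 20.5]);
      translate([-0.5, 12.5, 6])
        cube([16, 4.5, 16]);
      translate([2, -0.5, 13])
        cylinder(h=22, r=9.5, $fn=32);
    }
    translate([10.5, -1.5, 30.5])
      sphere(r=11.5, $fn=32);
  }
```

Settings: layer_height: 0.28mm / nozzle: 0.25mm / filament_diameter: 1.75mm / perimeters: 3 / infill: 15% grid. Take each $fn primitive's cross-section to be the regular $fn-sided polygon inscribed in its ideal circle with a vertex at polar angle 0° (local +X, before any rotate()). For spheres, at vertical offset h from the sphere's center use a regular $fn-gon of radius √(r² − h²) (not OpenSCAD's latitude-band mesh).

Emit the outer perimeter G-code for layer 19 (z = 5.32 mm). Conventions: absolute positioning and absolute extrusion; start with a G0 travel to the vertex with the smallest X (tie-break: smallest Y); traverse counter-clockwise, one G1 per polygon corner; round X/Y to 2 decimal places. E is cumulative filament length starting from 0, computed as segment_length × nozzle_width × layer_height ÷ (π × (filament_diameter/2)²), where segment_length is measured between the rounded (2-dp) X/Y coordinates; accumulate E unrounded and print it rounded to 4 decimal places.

G0 X-4.79 Y17.87 Z5.32
G1 X0.00 Y0.00 E0.5384
G1 X18.84 Y5.05 E1.1061
G1 X14.05 Y22.92 E1.6445
G1 X-4.79 Y17.87 E2.2121

At z = 5.32 mm: the 19.5×18.5 cube contributes its full rectangle; the cube at (-0.5, 12.5) is not intersected at this z (z outside [6, 22]); the cylinder at (2, -0.5) does not reach this height (z outside [13, 35]); Taking the union: only the 19.5×18.5 cube is present, so the union is just that shape — 1 connected region; the sphere at (10.5, -1.5) is not intersected at this z (|z−center|=25.180 > r=11.5); Combining (union): only that combined region is present, so the union is just that shape — 1 connected region; (rotated 15° about Z; rotation is an isometry so areas/perimeters/island counts are preserved). The outline is a single polygon with 4 vertices. Extrusion per mm of travel: 0.25 × 0.28 / (π × 0.875²) = 0.029103. Accumulating E over each segment gives final E = 2.2121.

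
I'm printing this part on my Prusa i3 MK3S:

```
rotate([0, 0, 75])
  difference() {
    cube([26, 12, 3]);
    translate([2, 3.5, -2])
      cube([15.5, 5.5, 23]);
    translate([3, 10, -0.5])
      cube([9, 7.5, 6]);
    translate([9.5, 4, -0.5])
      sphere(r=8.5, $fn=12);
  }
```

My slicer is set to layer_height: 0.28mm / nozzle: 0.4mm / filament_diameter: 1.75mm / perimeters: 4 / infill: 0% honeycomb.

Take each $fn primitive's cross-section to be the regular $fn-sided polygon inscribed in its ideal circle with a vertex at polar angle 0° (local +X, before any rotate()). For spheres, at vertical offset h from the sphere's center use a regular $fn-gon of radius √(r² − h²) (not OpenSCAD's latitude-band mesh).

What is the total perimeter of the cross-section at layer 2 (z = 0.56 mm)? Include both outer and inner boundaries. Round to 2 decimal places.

At z = 0.56 mm: the cube is present — its section is the full 26×12 rectangle (perimeter 76.00 mm); the cube at (2, 3.5) (footprint 15.5×5.5) is included at this height (perimeter 42.00 mm); the cube at (3, 10) (footprint 9×7.5) is included at this height (perimeter 33.00 mm); the sphere at (9.5, 4): section is a regular 12-gon, circumradius = √(r²−h²) = √(8.5²−1.06²) = 8.434 (perimeter = 2·12·8.434·sin(180°/12) = 52.39 mm); After the difference (first − rest): starting from the 26×12 cube, the 15.5×5.5 cube at (2, 3.5) lies wholly inside it (removes its full 85.25 mm² and its 42.00 mm outline becomes a hole wall); the 9×7.5 cube at (3, 10) partially overlaps it — only the 18.00 mm² overlap (of its 67.50 mm²) is removed, clipping the outline; the r=8.5 sphere at (9.5, 4) partially overlaps it — only the 72.93 mm² overlap (of its 213.38 mm²) is removed, clipping the outline — boundary = 82.86 mm; (rotated 75° about Z; rotation is an isometry so areas/perimeters/island counts are preserved). Overall, the cross-section has 2 separate islands. Total boundary length (outer) = 82.86 mm.

82.86 mm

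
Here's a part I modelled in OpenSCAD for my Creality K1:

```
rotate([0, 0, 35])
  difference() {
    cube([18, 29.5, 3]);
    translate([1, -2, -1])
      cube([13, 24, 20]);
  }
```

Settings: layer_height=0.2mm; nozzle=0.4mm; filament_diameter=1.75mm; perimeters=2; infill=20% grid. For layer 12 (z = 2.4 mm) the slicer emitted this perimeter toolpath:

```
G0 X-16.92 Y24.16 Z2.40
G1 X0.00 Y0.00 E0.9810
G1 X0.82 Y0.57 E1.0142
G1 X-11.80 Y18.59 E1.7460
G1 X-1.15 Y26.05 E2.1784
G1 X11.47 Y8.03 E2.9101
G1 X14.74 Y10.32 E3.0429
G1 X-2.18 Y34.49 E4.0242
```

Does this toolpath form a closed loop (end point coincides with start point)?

Start point (G0): (-16.92, 24.16). End point (last G1): the path does not return to the start — open.

no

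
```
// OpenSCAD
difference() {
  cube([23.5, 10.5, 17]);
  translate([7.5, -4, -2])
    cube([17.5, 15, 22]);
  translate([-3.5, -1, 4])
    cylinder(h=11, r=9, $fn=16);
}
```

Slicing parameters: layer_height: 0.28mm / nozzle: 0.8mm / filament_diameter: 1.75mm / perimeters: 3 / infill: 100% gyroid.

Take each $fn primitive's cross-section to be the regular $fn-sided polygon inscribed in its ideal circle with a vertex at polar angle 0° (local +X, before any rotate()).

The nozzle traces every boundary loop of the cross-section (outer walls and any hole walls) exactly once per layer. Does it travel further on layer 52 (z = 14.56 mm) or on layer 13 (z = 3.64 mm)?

Layer 52 (z = 14.56): the cube (footprint 23.5×10.5) is included at this height (perimeter 68.00 mm); the cube at (7.5, -4) (footprint 17.5×15) is included at this height (perimeter 65.00 mm); the r=9 cylinder at (-3.5, -1) contributes a regular 16-gon of circumradius 9 (perimeter = 2·16·9.000·sin(180°/16) = 56.19 mm); Subtracting the remaining from the first: starting from the 23.5×10.5 cube, the 17.5×15 cube at (7.5, -4) partially overlaps it — only the 168.00 mm² overlap (of its 262.50 mm²) is removed, clipping the outline; the r=9 cylinder at (-3.5, -1) partially overlaps it — only the 26.31 mm² overlap (of its 247.98 mm²) is removed, clipping the outline — boundary = 32.87 mm. So its perimeter = 32.87 mm. Layer 13 (z = 3.64): the 23.5×10.5 cube contributes its full rectangle (perimeter 68.00 mm); the cube at (7.5, -4) is present — its section is the full 17.5×15 rectangle (perimeter 65.00 mm); the cylinder at (-3.5, -1) does not reach this height (z outside [4, 15]); After the difference (first − rest): starting from the 23.5×10.5 cube, the 17.5×15 cube at (7.5, -4) partially overlaps it — only the 168.00 mm² overlap (of its 262.50 mm²) is removed, clipping the outline — boundary = 36.00 mm. So its perimeter = 36.00 mm. Layer 13 is larger (36.00 vs 32.87 mm).

layer 13 (z = 3.64 mm)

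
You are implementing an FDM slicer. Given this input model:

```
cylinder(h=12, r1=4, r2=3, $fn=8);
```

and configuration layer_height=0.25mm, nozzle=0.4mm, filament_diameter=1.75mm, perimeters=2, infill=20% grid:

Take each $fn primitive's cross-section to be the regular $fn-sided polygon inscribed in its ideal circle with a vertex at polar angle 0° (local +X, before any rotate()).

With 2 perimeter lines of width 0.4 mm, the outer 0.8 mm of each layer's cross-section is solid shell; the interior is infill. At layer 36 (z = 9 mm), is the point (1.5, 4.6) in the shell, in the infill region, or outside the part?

At z = 9 mm: the cone contributes a regular 8-gon of circumradius 3.250 (interpolated between r1=4 and r2=3 at t=0.750). Overall, the cross-section is a single solid region. The nearest boundary edge runs (2.30, 2.30)→(0.00, 3.25); distance from the point to it = 1.82 mm. The point is not inside any of the regions above, so it lies outside the cross-section (1.82 mm from the nearest boundary).

outside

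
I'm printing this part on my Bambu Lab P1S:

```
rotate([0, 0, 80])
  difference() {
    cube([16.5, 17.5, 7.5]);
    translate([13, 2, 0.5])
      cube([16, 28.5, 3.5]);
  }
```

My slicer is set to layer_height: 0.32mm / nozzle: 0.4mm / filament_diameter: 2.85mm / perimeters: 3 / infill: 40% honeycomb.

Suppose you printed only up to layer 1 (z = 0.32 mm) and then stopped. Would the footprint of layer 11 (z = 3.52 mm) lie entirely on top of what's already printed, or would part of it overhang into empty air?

entirely on top

Compare the two slices. At z = 0.32: the cube is present — its section is the full 16.5×17.5 rectangle (area 288.75 mm²); the cube at (13, 2) does not reach this height (z outside [0.5, 4]); After the difference (first − rest): none of the subtracted shapes is present at this height, so the 16.5×17.5 cube is unchanged — area = 288.75 mm²; (whole slice rotated 80° about Z — lengths, areas and connectivity unchanged). At z = 3.52: the cube is present — its section is the full 16.5×17.5 rectangle (area 288.75 mm²); the cube at (13, 2) (footprint 16×28.5) is included at this height (area 456.00 mm²); Taking the first minus the rest: starting from the 16.5×17.5 cube (288.75 mm²), the 16×28.5 cube at (13, 2) partially overlaps it — only the 54.25 mm² overlap (of its 456.00 mm²) is removed, clipping the outline — area = 234.50 mm²; (rotated 80° about Z; rotation is an isometry so areas/perimeters/island counts are preserved). Checking containment: the cross-section at z = 3.52 is a subset of the cross-section at z = 0.32.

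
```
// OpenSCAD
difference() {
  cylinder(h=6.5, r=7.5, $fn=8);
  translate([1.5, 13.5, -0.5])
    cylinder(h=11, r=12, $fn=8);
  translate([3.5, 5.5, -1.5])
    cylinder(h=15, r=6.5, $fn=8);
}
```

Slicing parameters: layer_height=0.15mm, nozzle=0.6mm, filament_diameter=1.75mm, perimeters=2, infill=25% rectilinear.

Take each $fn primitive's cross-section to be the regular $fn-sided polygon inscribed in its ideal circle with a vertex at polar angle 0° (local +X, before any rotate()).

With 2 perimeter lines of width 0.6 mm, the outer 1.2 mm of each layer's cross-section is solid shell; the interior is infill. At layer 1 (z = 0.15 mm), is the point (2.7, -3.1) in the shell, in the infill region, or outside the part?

infill

At z = 0.15 mm: the r=7.5 cylinder gives a regular 8-gon of circumradius 7.5 (constant along its height); the r=12 cylinder at (1.5, 13.5) contributes a regular 8-gon of circumradius 12; the cylinder at (3.5, 5.5): section is a regular 8-gon, circumradius r=6.5; Taking the first minus the rest: starting from the r=7.5 cylinder, the r=12 cylinder at (1.5, 13.5) partially overlaps it — only the 40.46 mm² overlap (of its 407.29 mm²) is removed, clipping the outline; the r=6.5 cylinder at (3.5, 5.5) partially overlaps it — only the 20.62 mm² overlap (of its 119.50 mm²) is removed, clipping the outline — 1 connected region. Overall, the cross-section is a single solid region. The nearest boundary edge runs (-1.10, 0.90)→(3.50, -1.00); distance from the point to it = 2.25 mm. The point is inside the cross-section and 2.25 mm from the nearest boundary — more than the 1.2 mm shell width (2 × 0.6), so it's in the infill interior.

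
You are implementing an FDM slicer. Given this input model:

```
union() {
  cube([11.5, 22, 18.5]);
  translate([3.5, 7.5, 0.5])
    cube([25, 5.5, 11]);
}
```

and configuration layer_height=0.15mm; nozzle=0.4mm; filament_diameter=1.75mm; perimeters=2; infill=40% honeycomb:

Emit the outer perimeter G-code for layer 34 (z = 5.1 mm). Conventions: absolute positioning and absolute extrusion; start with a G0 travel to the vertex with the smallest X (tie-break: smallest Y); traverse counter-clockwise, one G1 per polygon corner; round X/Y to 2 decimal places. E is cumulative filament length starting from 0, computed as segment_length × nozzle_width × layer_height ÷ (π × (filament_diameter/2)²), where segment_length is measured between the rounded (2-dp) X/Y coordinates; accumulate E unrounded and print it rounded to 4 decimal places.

At z = 5.1 mm: the cube is present — its section is the full 11.5×22 rectangle; the cube at (3.5, 7.5) (footprint 25×5.5) is included at this height; Merging all regions: the regions partially overlap (shared area 44.00 mm²), so overlapping operands fuse into one piece — 1 connected region. The outline is a single polygon with 8 vertices. Extrusion per mm of travel: 0.4 × 0.15 / (π × 0.875²) = 0.024945. Accumulating E over each segment gives final E = 2.5195.

G0 X0.00 Y0.00 Z5.10
G1 X11.50 Y0.00 E0.2869
G1 X11.50 Y7.50 E0.4740
G1 X28.50 Y7.50 E0.8980
G1 X28.50 Y13.00 E1.0352
G1 X11.50 Y13.00 E1.4593
G1 X11.50 Y22.00 E1.6838
G1 X0.00 Y22.00 E1.9707
G1 X0.00 Y0.00 E2.5195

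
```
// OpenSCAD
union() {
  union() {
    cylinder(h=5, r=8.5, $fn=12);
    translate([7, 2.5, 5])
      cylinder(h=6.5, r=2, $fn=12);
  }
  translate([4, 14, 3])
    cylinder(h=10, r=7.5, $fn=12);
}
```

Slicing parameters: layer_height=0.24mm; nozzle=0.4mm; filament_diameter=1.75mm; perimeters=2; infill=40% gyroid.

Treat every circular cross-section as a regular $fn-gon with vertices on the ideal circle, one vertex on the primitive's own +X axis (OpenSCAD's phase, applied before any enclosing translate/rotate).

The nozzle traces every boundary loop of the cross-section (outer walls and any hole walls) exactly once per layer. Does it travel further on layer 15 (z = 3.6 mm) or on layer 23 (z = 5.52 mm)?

Layer 15 (z = 3.6): the r=8.5 cylinder contributes a regular 12-gon of circumradius 8.5 (perimeter = 2·12·8.500·sin(180°/12) = 52.80 mm); the cylinder at (7, 2.5) is absent (z outside [5, 11.5]); Merging all regions: only the r=8.5 cylinder is present, so the union is just that shape — boundary = 52.80 mm; the cylinder at (4, 14): section is a regular 12-gon, circumradius r=7.5 (perimeter = 2·12·7.500·sin(180°/12) = 46.59 mm); Combining (union): the regions partially overlap (shared area 4.37 mm²), so the edge portions inside another operand are dropped and the merged outline is re-measured after clipping — boundary = 87.52 mm. So its perimeter = 87.52 mm. Layer 23 (z = 5.52): the cylinder is not intersected at this z (z outside [0, 5]); the cylinder at (7, 2.5): section is a regular 12-gon, circumradius r=2 (perimeter = 2·12·2.000·sin(180°/12) = 12.42 mm); Taking the union: only the r=2 cylinder at (7, 2.5) is present, so the union is just that shape — boundary = 12.42 mm; the r=7.5 cylinder at (4, 14) contributes a regular 12-gon of circumradius 7.5 (perimeter = 2·12·7.500·sin(180°/12) = 46.59 mm); Combining (union): the 2 present regions are separate (no shared area or edge), so areas and boundary lengths simply add and each stays a separate island — boundary = 59.01 mm. So its perimeter = 59.01 mm. Layer 15 is larger (87.52 vs 59.01 mm).

layer 15 (z = 3.6 mm)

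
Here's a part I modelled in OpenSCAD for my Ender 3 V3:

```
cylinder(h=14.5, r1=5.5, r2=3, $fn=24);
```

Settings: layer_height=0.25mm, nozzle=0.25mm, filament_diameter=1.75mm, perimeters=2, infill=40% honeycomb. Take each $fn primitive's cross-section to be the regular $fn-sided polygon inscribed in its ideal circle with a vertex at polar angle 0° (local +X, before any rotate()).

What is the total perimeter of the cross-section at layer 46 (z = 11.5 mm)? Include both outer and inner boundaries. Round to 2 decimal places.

22.04 mm

At z = 11.5 mm: the cone (r1=5.5→r2=3) has section circumradius 3.517 here — a regular 24-gon (perimeter = 2·24·3.517·sin(180°/24) = 22.04 mm). Overall, the cross-section is a single solid region. Total boundary length (outer) = 22.04 mm.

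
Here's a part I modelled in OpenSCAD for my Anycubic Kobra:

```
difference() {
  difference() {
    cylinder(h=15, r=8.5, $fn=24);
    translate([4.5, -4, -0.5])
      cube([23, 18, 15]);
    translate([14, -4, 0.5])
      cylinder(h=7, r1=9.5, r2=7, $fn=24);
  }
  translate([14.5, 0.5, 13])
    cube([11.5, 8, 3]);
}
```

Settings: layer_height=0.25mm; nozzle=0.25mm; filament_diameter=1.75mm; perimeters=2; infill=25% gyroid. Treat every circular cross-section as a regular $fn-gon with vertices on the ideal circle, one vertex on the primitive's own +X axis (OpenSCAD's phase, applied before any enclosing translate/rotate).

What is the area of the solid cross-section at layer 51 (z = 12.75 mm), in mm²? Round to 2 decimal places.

189.97 mm²

At z = 12.75 mm: the r=8.5 cylinder gives a regular 24-gon of circumradius 8.5 (constant along its height) (area = (24/2)·8.500²·sin(360°/24) = 224.40 mm²); the cube at (4.5, -4) is present — its section is the full 23×18 rectangle (area 414.00 mm²); the cone at (14, -4) does not reach this height (z outside [0.5, 7.5]); Subtracting the remaining from the first: starting from the r=8.5 cylinder (224.40 mm²), the 23×18 cube at (4.5, -4) partially overlaps it — only the 34.43 mm² overlap (of its 414.00 mm²) is removed, clipping the outline — area = 189.97 mm²; the cube at (14.5, 0.5) is not intersected at this z (z outside [13, 16]); After the difference (first − rest): none of the subtracted shapes is present at this height, so that combined region is unchanged — area = 189.97 mm². Overall, the cross-section is a single solid region. Net area = 189.97 mm².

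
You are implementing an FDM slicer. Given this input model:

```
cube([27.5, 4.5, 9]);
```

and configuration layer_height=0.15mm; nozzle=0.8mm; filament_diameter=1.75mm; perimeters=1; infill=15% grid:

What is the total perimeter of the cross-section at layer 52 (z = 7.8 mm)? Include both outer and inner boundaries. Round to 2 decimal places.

64.00 mm

At z = 7.8 mm: the cube is present — its section is the full 27.5×4.5 rectangle (perimeter 64.00 mm). Overall, the cross-section is a single solid region. Total boundary length (outer) = 64.00 mm.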